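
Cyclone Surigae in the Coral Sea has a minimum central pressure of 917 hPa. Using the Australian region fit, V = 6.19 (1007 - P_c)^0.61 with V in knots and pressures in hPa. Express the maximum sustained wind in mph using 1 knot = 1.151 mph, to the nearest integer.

111 mph

ΔP = 1007 − 917 = 90 hPa.
V ≈ 6.19 × 90^0.61 = 6.19 × 15.563 ≈ 96.334 kt.
96.334 × 1.151 ≈ 110.88 mph → 111 mph.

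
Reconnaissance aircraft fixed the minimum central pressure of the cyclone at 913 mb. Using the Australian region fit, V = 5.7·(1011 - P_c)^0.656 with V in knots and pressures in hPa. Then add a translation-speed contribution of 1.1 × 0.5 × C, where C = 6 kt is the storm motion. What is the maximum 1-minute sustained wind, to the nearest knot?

119 kt

ΔP = 1011 − 913 = 98 mb.
98^0.656 ≈ 20.242.
V ≈ 5.7 × 20.242 ≈ 115.4 kt.
Translation term: 1.1 × 0.5 × 6 = 3.3 kt.
Corrected V ≈ 118.7 kt → 119 kt.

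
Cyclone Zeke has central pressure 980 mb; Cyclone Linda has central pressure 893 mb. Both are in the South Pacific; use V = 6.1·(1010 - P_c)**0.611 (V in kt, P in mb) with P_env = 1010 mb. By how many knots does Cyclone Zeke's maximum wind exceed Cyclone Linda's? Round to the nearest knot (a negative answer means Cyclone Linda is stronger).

-63 kt

Cyclone Zeke: ΔP = 30; V ≈ 6.1 × 30^0.611 ≈ 48.74 kt.
Cyclone Linda: ΔP = 117; V ≈ 6.1 × 117^0.611 ≈ 111.94 kt.
Difference ≈ 48.74 − 111.94 = -63.20 → -63 kt.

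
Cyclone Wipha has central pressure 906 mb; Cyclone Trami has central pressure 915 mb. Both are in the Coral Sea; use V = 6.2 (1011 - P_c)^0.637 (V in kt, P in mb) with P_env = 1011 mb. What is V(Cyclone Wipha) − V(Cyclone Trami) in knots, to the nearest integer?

7 kt

Cyclone Wipha: ΔP = 105; V ≈ 6.2 × 105^0.637 ≈ 120.20 kt.
Cyclone Trami: ΔP = 96; V ≈ 6.2 × 96^0.637 ≈ 113.53 kt.
Difference ≈ 120.20 − 113.53 = 6.67 → 7 kt.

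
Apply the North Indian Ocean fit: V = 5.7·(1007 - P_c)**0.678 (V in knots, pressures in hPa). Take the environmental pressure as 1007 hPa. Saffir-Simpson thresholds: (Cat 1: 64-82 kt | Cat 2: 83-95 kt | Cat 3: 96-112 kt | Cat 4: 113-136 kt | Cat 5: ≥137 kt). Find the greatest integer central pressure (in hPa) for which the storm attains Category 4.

Category 4 begins at V = 113 kt.
Required ΔP = (113/5.7)^(1/0.678) = 19.825^1.475 ≈ 81.90 hPa.
P_c ≤ 1007 − 81.90 = 925.10, so the highest integer P_c is 925 hPa.

925 hPa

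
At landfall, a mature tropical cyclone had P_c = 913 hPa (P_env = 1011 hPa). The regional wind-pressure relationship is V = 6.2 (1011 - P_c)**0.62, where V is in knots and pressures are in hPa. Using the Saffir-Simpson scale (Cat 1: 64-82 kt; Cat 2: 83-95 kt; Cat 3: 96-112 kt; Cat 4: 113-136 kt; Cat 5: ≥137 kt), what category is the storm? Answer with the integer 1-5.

ΔP = 1011 − 913 = 98 hPa.
V ≈ 6.2 × 98^0.62 = 6.2 × 17.16 ≈ 106 kt.
106 kt falls in the Category 3 band.

3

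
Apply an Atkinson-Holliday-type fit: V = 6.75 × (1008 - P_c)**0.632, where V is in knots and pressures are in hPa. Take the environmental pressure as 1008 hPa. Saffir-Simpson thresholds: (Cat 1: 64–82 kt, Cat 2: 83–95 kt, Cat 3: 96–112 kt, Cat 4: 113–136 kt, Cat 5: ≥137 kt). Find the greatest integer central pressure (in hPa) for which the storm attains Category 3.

941 hPa

Category 3 begins at V = 96 kt.
Required ΔP = (96/6.75)^(1/0.632) = 14.222^1.582 ≈ 66.73 hPa.
P_c ≤ 1008 − 66.73 = 941.27, so the highest integer P_c is 941 hPa.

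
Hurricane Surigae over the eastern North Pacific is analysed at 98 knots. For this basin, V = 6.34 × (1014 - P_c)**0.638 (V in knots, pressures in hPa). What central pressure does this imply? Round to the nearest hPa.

941 hPa

ΔP = (V / 6.34)^(1/0.638) = (98/6.34)^1.567.
98/6.34 = 15.457; 15.457^1.567 ≈ 73.09 hPa.
P_c = 1014 − 73.09 = 940.91 ≈ 941 hPa.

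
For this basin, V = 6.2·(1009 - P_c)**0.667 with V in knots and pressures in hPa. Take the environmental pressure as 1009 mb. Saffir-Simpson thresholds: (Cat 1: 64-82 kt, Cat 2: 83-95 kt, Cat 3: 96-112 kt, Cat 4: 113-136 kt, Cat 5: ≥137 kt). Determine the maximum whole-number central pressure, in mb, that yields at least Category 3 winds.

Category 3 begins at V = 96 kt.
Required ΔP = (96/6.2)^(1/0.667) = 15.484^1.499 ≈ 60.80 mb.
P_c ≤ 1009 − 60.80 = 948.20, so the highest integer P_c is 948 mb.

948 mb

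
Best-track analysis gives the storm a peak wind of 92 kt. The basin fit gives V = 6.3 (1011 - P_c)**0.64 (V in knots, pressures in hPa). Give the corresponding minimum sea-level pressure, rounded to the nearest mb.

ΔP = (V / 6.3)^(1/0.64) = (92/6.3)^1.562.
92/6.3 = 14.603; 14.603^1.562 ≈ 65.99 mb.
P_c = 1011 − 65.99 = 945.01 ≈ 945 mb.

945 mb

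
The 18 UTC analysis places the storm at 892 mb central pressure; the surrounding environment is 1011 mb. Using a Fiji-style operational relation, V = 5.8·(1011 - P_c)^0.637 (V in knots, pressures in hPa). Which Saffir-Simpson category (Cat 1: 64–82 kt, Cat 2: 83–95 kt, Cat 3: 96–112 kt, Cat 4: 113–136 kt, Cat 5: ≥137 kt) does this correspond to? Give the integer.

ΔP = 1011 − 892 = 119 mb.
V ≈ 5.8 × 119^0.637 = 5.8 × 21.00 ≈ 122 kt.
122 kt falls in the Category 4 band.

4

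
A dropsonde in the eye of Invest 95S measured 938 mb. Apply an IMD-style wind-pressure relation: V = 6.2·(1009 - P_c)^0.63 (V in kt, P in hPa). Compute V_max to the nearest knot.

91 kt

ΔP = 1009 − 938 = 71 mb.
71^0.63 ≈ 14.665.
V ≈ 6.2 × 14.665 ≈ 90.9 kt.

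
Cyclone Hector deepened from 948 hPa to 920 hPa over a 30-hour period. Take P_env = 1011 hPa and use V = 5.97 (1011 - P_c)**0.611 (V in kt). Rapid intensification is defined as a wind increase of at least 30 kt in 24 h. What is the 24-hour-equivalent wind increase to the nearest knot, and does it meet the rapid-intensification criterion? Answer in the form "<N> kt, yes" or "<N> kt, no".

15 kt, no

V₁: ΔP = 63, V ≈ 5.97 × 63^0.611 ≈ 75.05 kt.
V₂: ΔP = 91, V ≈ 5.97 × 91^0.611 ≈ 93.96 kt.
ΔV over 30 h = 18.91 kt → 24 h equivalent = 18.91 × 24/30 ≈ 15.13 kt.
15 kt < 30 kt ⇒ not rapid intensification.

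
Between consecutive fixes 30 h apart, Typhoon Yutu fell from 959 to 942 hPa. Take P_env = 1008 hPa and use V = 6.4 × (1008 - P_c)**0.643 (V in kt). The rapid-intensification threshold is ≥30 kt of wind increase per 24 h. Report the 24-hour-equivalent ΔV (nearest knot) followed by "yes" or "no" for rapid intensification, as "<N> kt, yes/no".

13 kt, no

V₁: ΔP = 49, V ≈ 6.4 × 49^0.643 ≈ 78.16 kt.
V₂: ΔP = 66, V ≈ 6.4 × 66^0.643 ≈ 94.66 kt.
ΔV over 30 h = 16.50 kt → 24 h equivalent = 16.50 × 24/30 ≈ 13.20 kt.
13 kt < 30 kt ⇒ not rapid intensification.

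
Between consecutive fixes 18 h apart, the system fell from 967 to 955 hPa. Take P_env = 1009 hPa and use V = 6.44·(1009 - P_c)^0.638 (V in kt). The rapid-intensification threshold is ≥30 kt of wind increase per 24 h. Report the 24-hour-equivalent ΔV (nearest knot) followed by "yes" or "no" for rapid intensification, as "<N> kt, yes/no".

V₁: ΔP = 42, V ≈ 6.44 × 42^0.638 ≈ 69.91 kt.
V₂: ΔP = 54, V ≈ 6.44 × 54^0.638 ≈ 82.06 kt.
ΔV over 18 h = 12.15 kt → 24 h equivalent = 12.15 × 24/18 ≈ 16.20 kt.
16 kt < 30 kt ⇒ not rapid intensification.

16 kt, no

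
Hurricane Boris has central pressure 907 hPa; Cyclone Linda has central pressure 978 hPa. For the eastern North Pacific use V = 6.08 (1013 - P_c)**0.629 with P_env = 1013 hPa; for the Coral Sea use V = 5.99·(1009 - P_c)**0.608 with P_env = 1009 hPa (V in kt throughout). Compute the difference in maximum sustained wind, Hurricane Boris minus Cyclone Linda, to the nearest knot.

66 kt

Hurricane Boris: ΔP = 106; V ≈ 6.08 × 106^0.629 ≈ 114.24 kt.
Cyclone Linda: ΔP = 31; V ≈ 5.99 × 31^0.608 ≈ 48.33 kt.
Difference ≈ 114.24 − 48.33 = 65.91 → 66 kt.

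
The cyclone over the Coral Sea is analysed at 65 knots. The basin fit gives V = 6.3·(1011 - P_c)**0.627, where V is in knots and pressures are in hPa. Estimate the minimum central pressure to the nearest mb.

970 mb

ΔP = (V / 6.3)^(1/0.627) = (65/6.3)^1.595.
65/6.3 = 10.317; 10.317^1.595 ≈ 41.36 mb.
P_c = 1011 − 41.36 = 969.64 ≈ 970 mb.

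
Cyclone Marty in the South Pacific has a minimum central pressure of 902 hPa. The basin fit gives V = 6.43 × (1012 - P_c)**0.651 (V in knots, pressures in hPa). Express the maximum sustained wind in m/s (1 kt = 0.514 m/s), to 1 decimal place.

70.5 m/s

ΔP = 1012 − 902 = 110 hPa.
V ≈ 6.43 × 110^0.651 = 6.43 × 21.328 ≈ 137.138 kt.
137.138 × 0.514 ≈ 70.49 m/s → 70.5 m/s.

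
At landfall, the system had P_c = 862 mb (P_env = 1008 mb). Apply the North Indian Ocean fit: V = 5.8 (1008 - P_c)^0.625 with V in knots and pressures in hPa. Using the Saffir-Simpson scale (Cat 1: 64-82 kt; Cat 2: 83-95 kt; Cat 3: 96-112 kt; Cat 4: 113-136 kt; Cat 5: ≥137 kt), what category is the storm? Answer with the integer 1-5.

4

ΔP = 1008 − 862 = 146 mb.
V ≈ 5.8 × 146^0.625 = 5.8 × 22.53 ≈ 131 kt.
131 kt falls in the Category 4 band.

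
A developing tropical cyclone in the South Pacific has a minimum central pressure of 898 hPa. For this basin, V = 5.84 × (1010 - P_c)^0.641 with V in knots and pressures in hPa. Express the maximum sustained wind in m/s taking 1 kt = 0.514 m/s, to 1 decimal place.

ΔP = 1010 − 898 = 112 hPa.
V ≈ 5.84 × 112^0.641 = 5.84 × 20.585 ≈ 120.216 kt.
120.216 × 0.514 ≈ 61.79 m/s → 61.8 m/s.

61.8 m/s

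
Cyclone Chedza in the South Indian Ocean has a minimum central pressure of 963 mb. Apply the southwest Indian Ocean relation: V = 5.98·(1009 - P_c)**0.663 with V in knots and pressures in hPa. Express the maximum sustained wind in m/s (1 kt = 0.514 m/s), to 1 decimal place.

ΔP = 1009 − 963 = 46 mb.
V ≈ 5.98 × 46^0.663 = 5.98 × 12.659 ≈ 75.702 kt.
75.702 × 0.514 ≈ 38.91 m/s → 38.9 m/s.

38.9 m/s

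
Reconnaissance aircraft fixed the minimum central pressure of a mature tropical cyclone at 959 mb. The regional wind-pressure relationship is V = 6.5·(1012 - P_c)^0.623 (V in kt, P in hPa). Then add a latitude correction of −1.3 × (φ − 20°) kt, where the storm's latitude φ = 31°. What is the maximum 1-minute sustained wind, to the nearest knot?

ΔP = 1012 − 959 = 53 mb.
53^0.623 ≈ 11.864.
V ≈ 6.5 × 11.864 ≈ 77.1 kt.
Latitude correction: −1.3 × (31 − 20) = -14.3 kt.
Corrected V ≈ 62.8 kt → 63 kt.

63 kt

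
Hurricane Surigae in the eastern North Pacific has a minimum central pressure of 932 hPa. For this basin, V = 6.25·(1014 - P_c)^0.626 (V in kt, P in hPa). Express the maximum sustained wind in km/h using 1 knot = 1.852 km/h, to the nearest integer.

183 km/h

ΔP = 1014 − 932 = 82 hPa.
V ≈ 6.25 × 82^0.626 = 6.25 × 15.778 ≈ 98.611 kt.
98.611 × 1.852 ≈ 182.63 km/h → 183 km/h.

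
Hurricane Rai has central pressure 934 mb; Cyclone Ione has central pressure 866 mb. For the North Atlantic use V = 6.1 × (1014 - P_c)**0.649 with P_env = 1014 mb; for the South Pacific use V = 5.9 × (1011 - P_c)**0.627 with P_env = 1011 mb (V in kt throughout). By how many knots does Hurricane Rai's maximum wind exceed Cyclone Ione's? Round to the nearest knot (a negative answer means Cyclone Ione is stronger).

-29 kt

Hurricane Rai: ΔP = 80; V ≈ 6.1 × 80^0.649 ≈ 104.82 kt.
Cyclone Ione: ΔP = 145; V ≈ 5.9 × 145^0.627 ≈ 133.67 kt.
Difference ≈ 104.82 − 133.67 = -28.85 → -29 kt.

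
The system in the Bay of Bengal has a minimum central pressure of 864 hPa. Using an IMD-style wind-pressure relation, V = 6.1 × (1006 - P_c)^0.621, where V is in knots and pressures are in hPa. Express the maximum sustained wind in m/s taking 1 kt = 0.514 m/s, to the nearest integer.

68 m/s

ΔP = 1006 − 864 = 142 hPa.
V ≈ 6.1 × 142^0.621 = 6.1 × 21.706 ≈ 132.404 kt.
132.404 × 0.514 ≈ 68.06 m/s → 68 m/s.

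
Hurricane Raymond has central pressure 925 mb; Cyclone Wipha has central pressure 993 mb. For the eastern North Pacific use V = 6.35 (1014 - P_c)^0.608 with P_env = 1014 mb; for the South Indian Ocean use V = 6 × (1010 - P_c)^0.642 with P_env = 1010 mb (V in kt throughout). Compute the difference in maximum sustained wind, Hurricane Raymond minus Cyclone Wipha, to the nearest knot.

Hurricane Raymond: ΔP = 89; V ≈ 6.35 × 89^0.608 ≈ 97.28 kt.
Cyclone Wipha: ΔP = 17; V ≈ 6 × 17^0.642 ≈ 36.99 kt.
Difference ≈ 97.28 − 36.99 = 60.29 → 60 kt.

60 kt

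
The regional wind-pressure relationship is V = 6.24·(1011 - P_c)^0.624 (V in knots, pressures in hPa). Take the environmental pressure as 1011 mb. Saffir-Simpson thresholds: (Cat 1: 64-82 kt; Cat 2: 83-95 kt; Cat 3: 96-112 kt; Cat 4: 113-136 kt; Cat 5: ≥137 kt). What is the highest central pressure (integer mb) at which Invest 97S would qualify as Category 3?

931 mb

Category 3 begins at V = 96 kt.
Required ΔP = (96/6.24)^(1/0.624) = 15.385^1.603 ≈ 79.87 mb.
P_c ≤ 1011 − 79.87 = 931.13, so the highest integer P_c is 931 mb.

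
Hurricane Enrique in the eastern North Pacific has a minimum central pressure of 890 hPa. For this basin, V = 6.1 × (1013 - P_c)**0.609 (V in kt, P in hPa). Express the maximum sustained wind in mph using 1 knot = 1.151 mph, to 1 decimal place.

ΔP = 1013 − 890 = 123 hPa.
V ≈ 6.1 × 123^0.609 = 6.1 × 18.739 ≈ 114.309 kt.
114.309 × 1.151 ≈ 131.57 mph → 131.6 mph.

131.6 mph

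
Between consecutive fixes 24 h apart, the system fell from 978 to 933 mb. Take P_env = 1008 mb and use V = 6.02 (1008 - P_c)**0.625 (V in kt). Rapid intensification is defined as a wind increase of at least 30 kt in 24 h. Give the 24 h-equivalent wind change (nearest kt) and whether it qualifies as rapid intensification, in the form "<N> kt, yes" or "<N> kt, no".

39 kt, yes

V₁: ΔP = 30, V ≈ 6.02 × 30^0.625 ≈ 50.44 kt.
V₂: ΔP = 75, V ≈ 6.02 × 75^0.625 ≈ 89.44 kt.
ΔV over 24 h = 39.00 kt → 24 h equivalent = 39.00 × 24/24 ≈ 39.00 kt.
39 kt ≥ 30 kt ⇒ rapid intensification.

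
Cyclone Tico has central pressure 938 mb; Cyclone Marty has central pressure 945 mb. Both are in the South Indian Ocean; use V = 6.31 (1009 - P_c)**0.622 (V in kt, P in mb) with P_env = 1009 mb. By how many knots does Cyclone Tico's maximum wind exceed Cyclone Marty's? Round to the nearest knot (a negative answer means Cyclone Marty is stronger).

Cyclone Tico: ΔP = 71; V ≈ 6.31 × 71^0.622 ≈ 89.44 kt.
Cyclone Marty: ΔP = 64; V ≈ 6.31 × 64^0.622 ≈ 83.84 kt.
Difference ≈ 89.44 − 83.84 = 5.60 → 6 kt.

6 kt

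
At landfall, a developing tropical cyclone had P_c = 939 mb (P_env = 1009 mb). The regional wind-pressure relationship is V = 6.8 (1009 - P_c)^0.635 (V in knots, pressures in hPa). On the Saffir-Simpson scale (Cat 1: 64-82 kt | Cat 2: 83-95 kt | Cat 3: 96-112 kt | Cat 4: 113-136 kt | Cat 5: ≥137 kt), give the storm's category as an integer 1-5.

ΔP = 1009 − 939 = 70 mb.
V ≈ 6.8 × 70^0.635 = 6.8 × 14.85 ≈ 101 kt.
101 kt falls in the Category 3 band.

3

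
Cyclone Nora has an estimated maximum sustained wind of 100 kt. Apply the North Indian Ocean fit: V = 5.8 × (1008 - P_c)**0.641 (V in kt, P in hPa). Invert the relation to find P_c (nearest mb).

923 mb

ΔP = (V / 5.8)^(1/0.641) = (100/5.8)^1.560.
100/5.8 = 17.241; 17.241^1.560 ≈ 84.94 mb.
P_c = 1008 − 84.94 = 923.06 ≈ 923 mb.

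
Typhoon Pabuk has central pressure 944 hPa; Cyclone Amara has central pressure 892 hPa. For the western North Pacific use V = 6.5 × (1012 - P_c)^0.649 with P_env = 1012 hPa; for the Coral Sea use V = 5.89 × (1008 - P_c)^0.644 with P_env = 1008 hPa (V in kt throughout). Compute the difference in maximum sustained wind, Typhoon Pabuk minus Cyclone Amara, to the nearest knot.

Typhoon Pabuk: ΔP = 68; V ≈ 6.5 × 68^0.649 ≈ 100.51 kt.
Cyclone Amara: ΔP = 116; V ≈ 5.89 × 116^0.644 ≈ 125.78 kt.
Difference ≈ 100.51 − 125.78 = -25.27 → -25 kt.

-25 kt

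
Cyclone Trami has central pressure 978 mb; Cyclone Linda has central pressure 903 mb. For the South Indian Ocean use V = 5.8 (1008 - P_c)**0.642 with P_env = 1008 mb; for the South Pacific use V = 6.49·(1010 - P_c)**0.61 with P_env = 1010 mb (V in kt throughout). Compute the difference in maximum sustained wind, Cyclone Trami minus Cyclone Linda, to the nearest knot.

Cyclone Trami: ΔP = 30; V ≈ 5.8 × 30^0.642 ≈ 51.49 kt.
Cyclone Linda: ΔP = 107; V ≈ 6.49 × 107^0.61 ≈ 112.25 kt.
Difference ≈ 51.49 − 112.25 = -60.76 → -61 kt.

-61 kt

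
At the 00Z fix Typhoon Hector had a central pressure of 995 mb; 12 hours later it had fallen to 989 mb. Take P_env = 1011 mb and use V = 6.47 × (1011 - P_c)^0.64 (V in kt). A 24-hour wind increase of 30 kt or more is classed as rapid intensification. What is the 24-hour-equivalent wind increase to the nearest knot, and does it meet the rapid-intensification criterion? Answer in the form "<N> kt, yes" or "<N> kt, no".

17 kt, no

V₁: ΔP = 16, V ≈ 6.47 × 16^0.64 ≈ 38.15 kt.
V₂: ΔP = 22, V ≈ 6.47 × 22^0.64 ≈ 46.78 kt.
ΔV over 12 h = 8.63 kt → 24 h equivalent = 8.63 × 24/12 ≈ 17.26 kt.
17 kt < 30 kt ⇒ not rapid intensification.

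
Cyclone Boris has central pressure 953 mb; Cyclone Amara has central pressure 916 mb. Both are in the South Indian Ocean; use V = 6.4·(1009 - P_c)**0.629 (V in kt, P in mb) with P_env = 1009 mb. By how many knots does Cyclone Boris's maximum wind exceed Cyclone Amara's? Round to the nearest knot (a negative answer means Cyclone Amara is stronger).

-30 kt

Cyclone Boris: ΔP = 56; V ≈ 6.4 × 56^0.629 ≈ 80.50 kt.
Cyclone Amara: ΔP = 93; V ≈ 6.4 × 93^0.629 ≈ 110.75 kt.
Difference ≈ 80.50 − 110.75 = -30.25 → -30 kt.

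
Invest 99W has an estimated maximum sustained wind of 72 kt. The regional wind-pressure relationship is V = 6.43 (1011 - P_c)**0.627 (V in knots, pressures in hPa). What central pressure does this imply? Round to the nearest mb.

ΔP = (V / 6.43)^(1/0.627) = (72/6.43)^1.595.
72/6.43 = 11.198; 11.198^1.595 ≈ 47.12 mb.
P_c = 1011 − 47.12 = 963.88 ≈ 964 mb.

964 mb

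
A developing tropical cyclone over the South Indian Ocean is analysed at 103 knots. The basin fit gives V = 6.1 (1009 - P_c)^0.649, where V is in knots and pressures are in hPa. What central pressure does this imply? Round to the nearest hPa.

931 hPa

ΔP = (V / 6.1)^(1/0.649) = (103/6.1)^1.541.
103/6.1 = 16.885; 16.885^1.541 ≈ 77.87 hPa.
P_c = 1009 − 77.87 = 931.13 ≈ 931 hPa.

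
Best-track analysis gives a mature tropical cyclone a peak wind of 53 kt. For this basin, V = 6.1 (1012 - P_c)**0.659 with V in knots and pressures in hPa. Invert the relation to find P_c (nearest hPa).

ΔP = (V / 6.1)^(1/0.659) = (53/6.1)^1.517.
53/6.1 = 8.689; 8.689^1.517 ≈ 26.60 hPa.
P_c = 1012 − 26.60 = 985.40 ≈ 985 hPa.

985 hPa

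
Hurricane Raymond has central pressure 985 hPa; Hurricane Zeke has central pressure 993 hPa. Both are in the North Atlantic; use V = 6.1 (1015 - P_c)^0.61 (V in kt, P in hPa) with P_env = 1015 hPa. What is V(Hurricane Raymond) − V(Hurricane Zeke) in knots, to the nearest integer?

8 kt

Hurricane Raymond: ΔP = 30; V ≈ 6.1 × 30^0.61 ≈ 48.57 kt.
Hurricane Zeke: ΔP = 22; V ≈ 6.1 × 22^0.61 ≈ 40.20 kt.
Difference ≈ 48.57 − 40.20 = 8.37 → 8 kt.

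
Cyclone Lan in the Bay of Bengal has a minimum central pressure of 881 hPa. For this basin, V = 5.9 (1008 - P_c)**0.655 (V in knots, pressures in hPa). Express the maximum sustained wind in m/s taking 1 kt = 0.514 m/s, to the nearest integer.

ΔP = 1008 − 881 = 127 hPa.
V ≈ 5.9 × 127^0.655 = 5.9 × 23.878 ≈ 140.878 kt.
140.878 × 0.514 ≈ 72.41 m/s → 72 m/s.

72 m/s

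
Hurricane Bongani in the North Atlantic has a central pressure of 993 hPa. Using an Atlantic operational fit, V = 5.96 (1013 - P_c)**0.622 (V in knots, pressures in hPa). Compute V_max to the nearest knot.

38 kt

ΔP = 1013 − 993 = 20 hPa.
20^0.622 ≈ 6.445.
V ≈ 5.96 × 6.445 ≈ 38.4 kt.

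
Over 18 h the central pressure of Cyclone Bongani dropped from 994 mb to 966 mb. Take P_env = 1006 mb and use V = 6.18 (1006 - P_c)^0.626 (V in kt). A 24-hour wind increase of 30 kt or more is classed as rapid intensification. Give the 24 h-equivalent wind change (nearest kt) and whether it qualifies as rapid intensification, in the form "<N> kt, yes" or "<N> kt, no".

V₁: ΔP = 12, V ≈ 6.18 × 12^0.626 ≈ 29.28 kt.
V₂: ΔP = 40, V ≈ 6.18 × 40^0.626 ≈ 62.21 kt.
ΔV over 18 h = 32.93 kt → 24 h equivalent = 32.93 × 24/18 ≈ 43.91 kt.
44 kt ≥ 30 kt ⇒ rapid intensification.

44 kt, yes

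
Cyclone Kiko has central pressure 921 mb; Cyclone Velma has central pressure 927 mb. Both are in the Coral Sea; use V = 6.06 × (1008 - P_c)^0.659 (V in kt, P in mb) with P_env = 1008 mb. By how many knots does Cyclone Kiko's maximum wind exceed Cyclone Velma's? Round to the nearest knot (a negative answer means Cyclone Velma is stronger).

Cyclone Kiko: ΔP = 87; V ≈ 6.06 × 87^0.659 ≈ 114.98 kt.
Cyclone Velma: ΔP = 81; V ≈ 6.06 × 81^0.659 ≈ 109.69 kt.
Difference ≈ 114.98 − 109.69 = 5.29 → 5 kt.

5 kt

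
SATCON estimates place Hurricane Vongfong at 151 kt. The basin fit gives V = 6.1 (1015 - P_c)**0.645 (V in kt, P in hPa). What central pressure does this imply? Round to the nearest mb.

870 mb

ΔP = (V / 6.1)^(1/0.645) = (151/6.1)^1.550.
151/6.1 = 24.754; 24.754^1.550 ≈ 144.77 mb.
P_c = 1015 − 144.77 = 870.23 ≈ 870 mb.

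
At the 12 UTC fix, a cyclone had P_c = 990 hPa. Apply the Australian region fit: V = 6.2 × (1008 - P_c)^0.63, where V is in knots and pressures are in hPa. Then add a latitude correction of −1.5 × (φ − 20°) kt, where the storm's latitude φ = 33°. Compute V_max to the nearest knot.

19 kt

ΔP = 1008 − 990 = 18 hPa.
18^0.63 ≈ 6.178.
V ≈ 6.2 × 6.178 ≈ 38.3 kt.
Latitude correction: −1.5 × (33 − 20) = -19.5 kt.
Corrected V ≈ 18.8 kt → 19 kt.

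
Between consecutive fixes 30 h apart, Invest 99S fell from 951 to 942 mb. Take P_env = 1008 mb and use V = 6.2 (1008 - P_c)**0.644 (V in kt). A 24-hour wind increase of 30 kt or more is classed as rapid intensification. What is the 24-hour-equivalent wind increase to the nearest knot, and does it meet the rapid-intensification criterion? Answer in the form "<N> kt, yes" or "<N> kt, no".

7 kt, no

V₁: ΔP = 57, V ≈ 6.2 × 57^0.644 ≈ 83.79 kt.
V₂: ΔP = 66, V ≈ 6.2 × 66^0.644 ≈ 92.08 kt.
ΔV over 30 h = 8.29 kt → 24 h equivalent = 8.29 × 24/30 ≈ 6.63 kt.
7 kt < 30 kt ⇒ not rapid intensification.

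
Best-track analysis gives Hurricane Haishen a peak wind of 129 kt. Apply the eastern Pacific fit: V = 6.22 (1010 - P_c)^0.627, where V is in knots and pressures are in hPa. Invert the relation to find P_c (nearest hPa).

ΔP = (V / 6.22)^(1/0.627) = (129/6.22)^1.595.
129/6.22 = 20.740; 20.740^1.595 ≈ 125.94 hPa.
P_c = 1010 − 125.94 = 884.06 ≈ 884 hPa.

884 hPa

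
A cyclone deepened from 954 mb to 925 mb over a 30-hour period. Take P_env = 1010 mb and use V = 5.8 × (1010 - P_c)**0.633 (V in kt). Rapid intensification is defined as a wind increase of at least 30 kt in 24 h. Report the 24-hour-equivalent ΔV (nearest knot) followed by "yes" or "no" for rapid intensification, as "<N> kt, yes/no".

V₁: ΔP = 56, V ≈ 5.8 × 56^0.633 ≈ 74.14 kt.
V₂: ΔP = 85, V ≈ 5.8 × 85^0.633 ≈ 96.55 kt.
ΔV over 30 h = 22.41 kt → 24 h equivalent = 22.41 × 24/30 ≈ 17.93 kt.
18 kt < 30 kt ⇒ not rapid intensification.

18 kt, no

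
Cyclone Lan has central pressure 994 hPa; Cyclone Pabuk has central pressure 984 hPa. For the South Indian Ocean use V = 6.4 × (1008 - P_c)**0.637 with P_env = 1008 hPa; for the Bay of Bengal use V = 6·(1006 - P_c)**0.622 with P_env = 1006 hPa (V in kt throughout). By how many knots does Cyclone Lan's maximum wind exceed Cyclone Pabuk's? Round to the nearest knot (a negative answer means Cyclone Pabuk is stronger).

-7 kt

Cyclone Lan: ΔP = 14; V ≈ 6.4 × 14^0.637 ≈ 34.38 kt.
Cyclone Pabuk: ΔP = 22; V ≈ 6 × 22^0.622 ≈ 41.03 kt.
Difference ≈ 34.38 − 41.03 = -6.65 → -7 kt.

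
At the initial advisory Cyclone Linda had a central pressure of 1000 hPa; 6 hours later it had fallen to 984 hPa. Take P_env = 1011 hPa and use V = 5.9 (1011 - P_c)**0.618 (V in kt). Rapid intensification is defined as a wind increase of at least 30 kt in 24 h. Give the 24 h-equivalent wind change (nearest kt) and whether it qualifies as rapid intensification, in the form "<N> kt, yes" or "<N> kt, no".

77 kt, yes

V₁: ΔP = 11, V ≈ 5.9 × 11^0.618 ≈ 25.97 kt.
V₂: ΔP = 27, V ≈ 5.9 × 27^0.618 ≈ 45.23 kt.
ΔV over 6 h = 19.26 kt → 24 h equivalent = 19.26 × 24/6 ≈ 77.04 kt.
77 kt ≥ 30 kt ⇒ rapid intensification.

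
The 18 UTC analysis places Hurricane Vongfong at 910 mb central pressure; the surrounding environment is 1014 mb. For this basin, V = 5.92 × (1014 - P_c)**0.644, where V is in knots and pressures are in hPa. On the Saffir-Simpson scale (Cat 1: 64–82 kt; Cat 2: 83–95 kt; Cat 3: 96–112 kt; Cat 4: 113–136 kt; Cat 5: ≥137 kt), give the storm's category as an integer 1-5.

ΔP = 1014 − 910 = 104 mb.
V ≈ 5.92 × 104^0.644 = 5.92 × 19.91 ≈ 118 kt.
118 kt falls in the Category 4 band.

4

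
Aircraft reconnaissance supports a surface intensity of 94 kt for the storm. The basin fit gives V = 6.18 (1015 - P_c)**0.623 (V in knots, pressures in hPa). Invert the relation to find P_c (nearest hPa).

936 hPa

ΔP = (V / 6.18)^(1/0.623) = (94/6.18)^1.605.
94/6.18 = 15.210; 15.210^1.605 ≈ 78.98 hPa.
P_c = 1015 − 78.98 = 936.02 ≈ 936 hPa.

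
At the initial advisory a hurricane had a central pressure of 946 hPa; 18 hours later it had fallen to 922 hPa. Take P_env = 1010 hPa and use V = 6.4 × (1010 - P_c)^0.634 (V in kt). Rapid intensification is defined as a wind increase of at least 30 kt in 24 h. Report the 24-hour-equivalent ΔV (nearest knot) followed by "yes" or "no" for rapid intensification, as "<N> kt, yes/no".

27 kt, no

V₁: ΔP = 64, V ≈ 6.4 × 64^0.634 ≈ 89.39 kt.
V₂: ΔP = 88, V ≈ 6.4 × 88^0.634 ≈ 109.39 kt.
ΔV over 18 h = 20.00 kt → 24 h equivalent = 20.00 × 24/18 ≈ 26.67 kt.
27 kt < 30 kt ⇒ not rapid intensification.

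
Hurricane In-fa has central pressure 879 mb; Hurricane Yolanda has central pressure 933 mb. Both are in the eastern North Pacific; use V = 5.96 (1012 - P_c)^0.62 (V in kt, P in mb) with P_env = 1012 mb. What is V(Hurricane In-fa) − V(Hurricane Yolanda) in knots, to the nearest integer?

Hurricane In-fa: ΔP = 133; V ≈ 5.96 × 133^0.62 ≈ 123.60 kt.
Hurricane Yolanda: ΔP = 79; V ≈ 5.96 × 79^0.62 ≈ 89.49 kt.
Difference ≈ 123.60 − 89.49 = 34.11 → 34 kt.

34 kt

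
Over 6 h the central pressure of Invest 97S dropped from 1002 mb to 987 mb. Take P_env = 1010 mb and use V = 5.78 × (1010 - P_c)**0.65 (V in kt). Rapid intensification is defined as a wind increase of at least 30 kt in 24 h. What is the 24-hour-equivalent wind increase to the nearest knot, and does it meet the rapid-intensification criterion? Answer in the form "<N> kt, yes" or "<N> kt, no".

V₁: ΔP = 8, V ≈ 5.78 × 8^0.65 ≈ 22.33 kt.
V₂: ΔP = 23, V ≈ 5.78 × 23^0.65 ≈ 44.37 kt.
ΔV over 6 h = 22.04 kt → 24 h equivalent = 22.04 × 24/6 ≈ 88.16 kt.
88 kt ≥ 30 kt ⇒ rapid intensification.

88 kt, yes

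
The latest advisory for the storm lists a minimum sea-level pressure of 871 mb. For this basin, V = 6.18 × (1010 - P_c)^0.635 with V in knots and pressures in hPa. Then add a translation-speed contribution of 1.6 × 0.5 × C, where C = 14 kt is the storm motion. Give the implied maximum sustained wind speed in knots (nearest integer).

ΔP = 1010 − 871 = 139 mb.
139^0.635 ≈ 22.952.
V ≈ 6.18 × 22.952 ≈ 141.8 kt.
Translation term: 1.6 × 0.5 × 14 = 11.2 kt.
Corrected V ≈ 153 kt → 153 kt.

153 kt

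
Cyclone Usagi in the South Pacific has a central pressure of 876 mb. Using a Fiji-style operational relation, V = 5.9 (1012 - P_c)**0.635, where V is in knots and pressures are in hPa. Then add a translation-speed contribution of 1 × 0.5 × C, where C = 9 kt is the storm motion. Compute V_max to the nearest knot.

138 kt

ΔP = 1012 − 876 = 136 mb.
136^0.635 ≈ 22.636.
V ≈ 5.9 × 22.636 ≈ 133.6 kt.
Translation term: 1 × 0.5 × 9 = 4.5 kt.
Corrected V ≈ 138.1 kt → 138 kt.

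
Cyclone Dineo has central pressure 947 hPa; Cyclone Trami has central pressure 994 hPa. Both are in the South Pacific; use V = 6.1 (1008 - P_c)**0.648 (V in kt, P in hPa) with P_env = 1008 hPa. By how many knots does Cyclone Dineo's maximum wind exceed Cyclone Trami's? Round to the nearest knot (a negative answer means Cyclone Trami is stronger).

Cyclone Dineo: ΔP = 61; V ≈ 6.1 × 61^0.648 ≈ 87.54 kt.
Cyclone Trami: ΔP = 14; V ≈ 6.1 × 14^0.648 ≈ 33.73 kt.
Difference ≈ 87.54 − 33.73 = 53.81 → 54 kt.

54 kt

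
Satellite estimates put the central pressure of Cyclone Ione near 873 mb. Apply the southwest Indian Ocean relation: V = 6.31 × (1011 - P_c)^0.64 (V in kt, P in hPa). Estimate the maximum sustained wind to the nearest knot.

ΔP = 1011 − 873 = 138 mb.
138^0.64 ≈ 23.417.
V ≈ 6.31 × 23.417 ≈ 147.8 kt.

148 kt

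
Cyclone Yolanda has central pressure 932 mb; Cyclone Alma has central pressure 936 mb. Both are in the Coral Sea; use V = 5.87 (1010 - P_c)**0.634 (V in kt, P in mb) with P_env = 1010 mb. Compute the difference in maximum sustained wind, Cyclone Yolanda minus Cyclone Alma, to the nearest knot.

Cyclone Yolanda: ΔP = 78; V ≈ 5.87 × 78^0.634 ≈ 92.95 kt.
Cyclone Alma: ΔP = 74; V ≈ 5.87 × 74^0.634 ≈ 89.89 kt.
Difference ≈ 92.95 − 89.89 = 3.06 → 3 kt.

3 kt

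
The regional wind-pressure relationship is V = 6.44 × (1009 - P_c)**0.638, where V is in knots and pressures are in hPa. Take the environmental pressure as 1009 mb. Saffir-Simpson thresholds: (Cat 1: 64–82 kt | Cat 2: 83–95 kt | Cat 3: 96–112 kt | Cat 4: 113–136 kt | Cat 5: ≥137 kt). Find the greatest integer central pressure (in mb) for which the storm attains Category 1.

Category 1 begins at V = 64 kt.
Required ΔP = (64/6.44)^(1/0.638) = 9.938^1.567 ≈ 36.57 mb.
P_c ≤ 1009 − 36.57 = 972.43, so the highest integer P_c is 972 mb.

972 mb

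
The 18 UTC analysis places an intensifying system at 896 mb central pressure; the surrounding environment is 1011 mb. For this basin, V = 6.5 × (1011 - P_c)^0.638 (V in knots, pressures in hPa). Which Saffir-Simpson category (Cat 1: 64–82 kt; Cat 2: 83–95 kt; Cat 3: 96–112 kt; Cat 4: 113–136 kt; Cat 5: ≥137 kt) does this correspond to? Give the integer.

4

ΔP = 1011 − 896 = 115 mb.
V ≈ 6.5 × 115^0.638 = 6.5 × 20.64 ≈ 134 kt.
134 kt falls in the Category 4 band.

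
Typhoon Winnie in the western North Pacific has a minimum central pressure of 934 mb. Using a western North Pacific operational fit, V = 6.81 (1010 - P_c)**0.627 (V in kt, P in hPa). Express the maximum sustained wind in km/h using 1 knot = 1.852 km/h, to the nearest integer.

ΔP = 1010 − 934 = 76 mb.
V ≈ 6.81 × 76^0.627 = 6.81 × 15.110 ≈ 102.900 kt.
102.900 × 1.852 ≈ 190.57 km/h → 191 km/h.

191 km/h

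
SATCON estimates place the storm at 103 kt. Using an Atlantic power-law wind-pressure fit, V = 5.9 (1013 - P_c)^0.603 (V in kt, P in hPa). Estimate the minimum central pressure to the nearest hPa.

898 hPa

ΔP = (V / 5.9)^(1/0.603) = (103/5.9)^1.658.
103/5.9 = 17.458; 17.458^1.658 ≈ 114.73 hPa.
P_c = 1013 − 114.73 = 898.27 ≈ 898 hPa.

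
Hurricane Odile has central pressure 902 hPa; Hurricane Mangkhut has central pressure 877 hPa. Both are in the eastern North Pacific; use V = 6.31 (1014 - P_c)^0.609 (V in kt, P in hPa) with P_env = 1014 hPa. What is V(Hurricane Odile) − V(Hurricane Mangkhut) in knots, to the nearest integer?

-15 kt

Hurricane Odile: ΔP = 112; V ≈ 6.31 × 112^0.609 ≈ 111.69 kt.
Hurricane Mangkhut: ΔP = 137; V ≈ 6.31 × 137^0.609 ≈ 126.27 kt.
Difference ≈ 111.69 − 126.27 = -14.58 → -15 kt.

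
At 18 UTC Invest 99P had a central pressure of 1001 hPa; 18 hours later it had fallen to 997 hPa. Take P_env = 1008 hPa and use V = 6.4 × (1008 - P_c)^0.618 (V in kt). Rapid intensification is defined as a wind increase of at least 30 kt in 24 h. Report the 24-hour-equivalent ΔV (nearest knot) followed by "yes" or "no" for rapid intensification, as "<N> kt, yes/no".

9 kt, no

V₁: ΔP = 7, V ≈ 6.4 × 7^0.618 ≈ 21.30 kt.
V₂: ΔP = 11, V ≈ 6.4 × 11^0.618 ≈ 28.17 kt.
ΔV over 18 h = 6.87 kt → 24 h equivalent = 6.87 × 24/18 ≈ 9.16 kt.
9 kt < 30 kt ⇒ not rapid intensification.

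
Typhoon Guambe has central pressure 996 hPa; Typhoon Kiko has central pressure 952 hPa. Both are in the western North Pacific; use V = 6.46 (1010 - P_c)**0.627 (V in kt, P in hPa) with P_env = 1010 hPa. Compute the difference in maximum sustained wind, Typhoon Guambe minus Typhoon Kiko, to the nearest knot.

Typhoon Guambe: ΔP = 14; V ≈ 6.46 × 14^0.627 ≈ 33.80 kt.
Typhoon Kiko: ΔP = 58; V ≈ 6.46 × 58^0.627 ≈ 82.40 kt.
Difference ≈ 33.80 − 82.40 = -48.60 → -49 kt.

-49 kt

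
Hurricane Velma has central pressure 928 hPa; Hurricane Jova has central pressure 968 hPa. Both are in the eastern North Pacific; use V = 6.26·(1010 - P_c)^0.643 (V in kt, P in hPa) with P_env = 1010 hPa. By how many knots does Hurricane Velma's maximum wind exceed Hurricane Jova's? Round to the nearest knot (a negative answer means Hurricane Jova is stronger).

37 kt

Hurricane Velma: ΔP = 82; V ≈ 6.26 × 82^0.643 ≈ 106.45 kt.
Hurricane Jova: ΔP = 42; V ≈ 6.26 × 42^0.643 ≈ 69.23 kt.
Difference ≈ 106.45 − 69.23 = 37.22 → 37 kt.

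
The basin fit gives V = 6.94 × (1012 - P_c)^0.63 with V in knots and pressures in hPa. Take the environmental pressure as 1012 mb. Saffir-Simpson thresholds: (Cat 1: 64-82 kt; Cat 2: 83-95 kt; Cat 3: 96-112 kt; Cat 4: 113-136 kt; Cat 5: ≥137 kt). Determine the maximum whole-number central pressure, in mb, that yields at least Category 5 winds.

Category 5 begins at V = 137 kt.
Required ΔP = (137/6.94)^(1/0.63) = 19.741^1.587 ≈ 113.80 mb.
P_c ≤ 1012 − 113.80 = 898.20, so the highest integer P_c is 898 mb.

898 mb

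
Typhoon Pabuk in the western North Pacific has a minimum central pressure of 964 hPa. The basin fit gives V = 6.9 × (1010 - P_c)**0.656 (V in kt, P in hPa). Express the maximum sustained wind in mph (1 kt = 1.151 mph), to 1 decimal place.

ΔP = 1010 − 964 = 46 hPa.
V ≈ 6.9 × 46^0.656 = 6.9 × 12.324 ≈ 85.039 kt.
85.039 × 1.151 ≈ 97.88 mph → 97.9 mph.

97.9 mph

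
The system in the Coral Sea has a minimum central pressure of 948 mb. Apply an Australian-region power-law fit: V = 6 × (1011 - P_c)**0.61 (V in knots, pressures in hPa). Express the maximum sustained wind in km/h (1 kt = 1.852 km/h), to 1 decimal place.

ΔP = 1011 − 948 = 63 mb.
V ≈ 6 × 63^0.61 = 6 × 12.520 ≈ 75.119 kt.
75.119 × 1.852 ≈ 139.12 km/h → 139.1 km/h.

139.1 km/h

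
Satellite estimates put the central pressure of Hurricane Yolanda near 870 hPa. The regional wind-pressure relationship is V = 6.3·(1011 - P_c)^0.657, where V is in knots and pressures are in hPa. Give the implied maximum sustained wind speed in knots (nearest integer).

ΔP = 1011 − 870 = 141 hPa.
141^0.657 ≈ 25.825.
V ≈ 6.3 × 25.825 ≈ 162.7 kt.

163 kt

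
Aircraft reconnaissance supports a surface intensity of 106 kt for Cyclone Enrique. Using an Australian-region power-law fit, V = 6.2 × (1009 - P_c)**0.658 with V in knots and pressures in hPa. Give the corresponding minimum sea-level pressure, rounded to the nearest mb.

ΔP = (V / 6.2)^(1/0.658) = (106/6.2)^1.520.
106/6.2 = 17.097; 17.097^1.520 ≈ 74.77 mb.
P_c = 1009 − 74.77 = 934.23 ≈ 934 mb.

934 mb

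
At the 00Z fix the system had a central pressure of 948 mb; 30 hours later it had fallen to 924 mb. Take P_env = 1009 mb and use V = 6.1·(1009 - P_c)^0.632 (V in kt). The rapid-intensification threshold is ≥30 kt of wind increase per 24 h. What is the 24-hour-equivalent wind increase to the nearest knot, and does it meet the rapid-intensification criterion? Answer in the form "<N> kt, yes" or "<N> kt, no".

V₁: ΔP = 61, V ≈ 6.1 × 61^0.632 ≈ 81.97 kt.
V₂: ΔP = 85, V ≈ 6.1 × 85^0.632 ≈ 101.09 kt.
ΔV over 30 h = 19.12 kt → 24 h equivalent = 19.12 × 24/30 ≈ 15.30 kt.
15 kt < 30 kt ⇒ not rapid intensification.

15 kt, no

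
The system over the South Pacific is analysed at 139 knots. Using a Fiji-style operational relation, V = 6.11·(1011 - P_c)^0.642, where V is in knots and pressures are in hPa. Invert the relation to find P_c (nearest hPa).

ΔP = (V / 6.11)^(1/0.642) = (139/6.11)^1.558.
139/6.11 = 22.750; 22.750^1.558 ≈ 129.92 hPa.
P_c = 1011 − 129.92 = 881.08 ≈ 881 hPa.

881 hPa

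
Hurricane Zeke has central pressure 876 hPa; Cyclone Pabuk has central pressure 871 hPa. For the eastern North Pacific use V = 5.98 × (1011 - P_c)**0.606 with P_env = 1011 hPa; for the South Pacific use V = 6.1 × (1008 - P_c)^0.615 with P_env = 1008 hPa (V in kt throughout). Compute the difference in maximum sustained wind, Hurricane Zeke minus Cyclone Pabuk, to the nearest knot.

-9 kt

Hurricane Zeke: ΔP = 135; V ≈ 5.98 × 135^0.606 ≈ 116.86 kt.
Cyclone Pabuk: ΔP = 137; V ≈ 6.1 × 137^0.615 ≈ 125.72 kt.
Difference ≈ 116.86 − 125.72 = -8.86 → -9 kt.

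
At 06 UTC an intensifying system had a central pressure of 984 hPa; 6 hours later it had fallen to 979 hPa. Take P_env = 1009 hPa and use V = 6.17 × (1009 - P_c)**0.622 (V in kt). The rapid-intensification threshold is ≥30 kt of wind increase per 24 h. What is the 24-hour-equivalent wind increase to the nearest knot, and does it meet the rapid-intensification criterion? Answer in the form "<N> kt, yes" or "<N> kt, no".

22 kt, no

V₁: ΔP = 25, V ≈ 6.17 × 25^0.622 ≈ 45.69 kt.
V₂: ΔP = 30, V ≈ 6.17 × 30^0.622 ≈ 51.17 kt.
ΔV over 6 h = 5.48 kt → 24 h equivalent = 5.48 × 24/6 ≈ 21.92 kt.
22 kt < 30 kt ⇒ not rapid intensification.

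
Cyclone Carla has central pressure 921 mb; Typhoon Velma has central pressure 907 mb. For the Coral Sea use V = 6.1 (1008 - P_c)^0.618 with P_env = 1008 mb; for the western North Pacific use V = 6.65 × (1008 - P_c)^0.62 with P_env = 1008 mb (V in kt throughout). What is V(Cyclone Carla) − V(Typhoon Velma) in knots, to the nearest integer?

-20 kt

Cyclone Carla: ΔP = 87; V ≈ 6.1 × 87^0.618 ≈ 96.37 kt.
Typhoon Velma: ΔP = 101; V ≈ 6.65 × 101^0.62 ≈ 116.28 kt.
Difference ≈ 96.37 − 116.28 = -19.91 → -20 kt.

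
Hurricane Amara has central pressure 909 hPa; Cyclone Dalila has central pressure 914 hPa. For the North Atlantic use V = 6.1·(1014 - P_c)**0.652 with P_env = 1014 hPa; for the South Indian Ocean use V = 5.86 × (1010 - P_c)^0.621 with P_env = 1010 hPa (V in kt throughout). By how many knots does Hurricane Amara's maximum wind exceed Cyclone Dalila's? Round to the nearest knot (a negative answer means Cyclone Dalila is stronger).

Hurricane Amara: ΔP = 105; V ≈ 6.1 × 105^0.652 ≈ 126.81 kt.
Cyclone Dalila: ΔP = 96; V ≈ 5.86 × 96^0.621 ≈ 99.74 kt.
Difference ≈ 126.81 − 99.74 = 27.07 → 27 kt.

27 kt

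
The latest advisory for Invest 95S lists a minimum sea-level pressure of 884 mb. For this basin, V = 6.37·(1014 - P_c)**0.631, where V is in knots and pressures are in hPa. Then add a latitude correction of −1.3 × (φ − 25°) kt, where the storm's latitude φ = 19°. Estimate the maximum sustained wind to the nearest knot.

ΔP = 1014 − 884 = 130 mb.
130^0.631 ≈ 21.572.
V ≈ 6.37 × 21.572 ≈ 137.4 kt.
Latitude correction: −1.3 × (19 − 25) = 7.8 kt.
Corrected V ≈ 145.2 kt → 145 kt.

145 kt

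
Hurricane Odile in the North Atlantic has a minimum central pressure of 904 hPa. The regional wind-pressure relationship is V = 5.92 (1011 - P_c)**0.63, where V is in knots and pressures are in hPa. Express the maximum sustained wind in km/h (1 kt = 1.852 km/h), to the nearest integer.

208 km/h

ΔP = 1011 − 904 = 107 hPa.
V ≈ 5.92 × 107^0.63 = 5.92 × 18.989 ≈ 112.417 kt.
112.417 × 1.852 ≈ 208.20 km/h → 208 km/h.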